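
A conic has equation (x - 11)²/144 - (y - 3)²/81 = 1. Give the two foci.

Center (11, 3). The positive term is the x-term, so the transverse axis is horizontal; a² = 144, b² = 81.
c² = a² + b² = 144 + 81 = 225, so c = 15.
Foci lie on the horizontal axis through the center: (h ± c, k).

(-4, 3) and (26, 3)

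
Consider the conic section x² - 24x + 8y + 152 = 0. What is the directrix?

y = 1

Only x is squared. Complete the square in x: (x - 12)² = -8(y + 1).
Vertex (12, -1); 4p = -8 so p = -2. Opens down.
Directrix is the horizontal line y = k − p = -1 − (-2) = 1.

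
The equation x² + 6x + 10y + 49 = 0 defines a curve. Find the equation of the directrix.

Only x is squared. Complete the square in x: (x + 3)² = -10(y + 4).
Vertex (-3, -4); 4p = -10 so p = -5/2. Opens down.
Directrix is the horizontal line y = k − p = -4 − (-5/2) = -3/2.

y = -3/2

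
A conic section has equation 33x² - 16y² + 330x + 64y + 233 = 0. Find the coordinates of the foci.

(-12, 2) and (2, 2)

Group: 33(x² + 10x) -16(y² - 4y) = -233
Completing the square gives 33(x + 5)² -16(y - 2)² = -233 + 825 - 64 = 528.
Dividing both sides by 528: (x + 5)²/16 - (y - 2)²/33 = 1
Hyperbola, center (-5, 2), transverse axis horizontal; a² = 16, b² = 33.
c² = a² + b² = 16 + 33 = 49, so c = 7.
Foci lie on the horizontal axis through the center: (h ± c, k).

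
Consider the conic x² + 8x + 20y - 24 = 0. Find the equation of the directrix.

Only x is squared. Complete the square in x: (x + 4)² = -20(y - 2).
Vertex (-4, 2); 4p = -20 so p = -5. Opens down.
Directrix is the horizontal line y = k − p = 2 − (-5) = 7.

y = 7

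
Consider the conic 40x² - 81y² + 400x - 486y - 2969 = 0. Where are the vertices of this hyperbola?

Collect terms: 40(x² + 10x) -81(y² + 6y) = 2969
Completing the square gives 40(x + 5)² -81(y + 3)² = 2969 + 1000 - 729 = 3240.
Dividing both sides by 3240: (x + 5)²/81 - (y + 3)²/40 = 1
Hyperbola, center (-5, -3), transverse axis horizontal; a² = 81, b² = 40.
a = 9. Vertices at (h ± a, k).

(-14, -3) and (4, -3)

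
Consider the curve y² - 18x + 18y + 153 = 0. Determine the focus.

Only y is squared. Complete the square in y: (y + 9)² = 18(x - 4).
Vertex (4, -9); 4p = 18 so p = 9/2. Opens right.
Focus is p units from the vertex along the axis: (h + p, k).

(17/2, -9)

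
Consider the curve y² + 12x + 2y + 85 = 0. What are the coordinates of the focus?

Only y is squared. Complete the square in y: (y + 1)² = -12(x + 7).
Vertex (-7, -1); 4p = -12 so p = -3. Opens left.
Focus is p units from the vertex along the axis: (h + p, k).

(-10, -1)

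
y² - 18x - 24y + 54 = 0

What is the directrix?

x = -19/2

Only y is squared. Complete the square in y: (y - 12)² = 18(x + 5).
Vertex (-5, 12); 4p = 18 so p = 9/2. Opens right.
Directrix is the vertical line x = h − p = -5 − (9/2) = -19/2.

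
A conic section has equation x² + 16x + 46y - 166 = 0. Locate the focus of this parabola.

Only x is squared. Complete the square in x: (x + 8)² = -46(y - 5).
Vertex (-8, 5); 4p = -46 so p = -23/2. Opens down.
Focus is p units from the vertex along the axis: (h, k + p).

(-8, -13/2)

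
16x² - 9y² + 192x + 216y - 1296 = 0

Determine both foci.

Group: 16(x² + 12x) -9(y² - 24y) = 1296
Completing the square gives 16(x + 6)² -9(y - 12)² = 1296 + 576 - 1296 = 576.
Divide by 576: (x + 6)²/36 - (y - 12)²/64 = 1
Hyperbola, center (-6, 12), transverse axis horizontal; a² = 36, b² = 64.
c² = a² + b² = 36 + 64 = 100, so c = 10.
Foci lie on the horizontal axis through the center: (h ± c, k).

(-16, 12) and (4, 12)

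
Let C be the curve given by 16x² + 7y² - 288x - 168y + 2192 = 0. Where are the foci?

(9, 9) and (9, 15)

Group: 16(x² - 18x) + 7(y² - 24y) = -2192
Complete the square: 16(x - 9)² + 7(y - 12)² = -2192 + 1296 + 1008 = 112
Divide through by 112 to get (x - 9)²/7 + (y - 12)²/16 = 1.
Ellipse, center (9, 12), major axis vertical; a² = 16, b² = 7.
c² = a² - b² = 16 - 7 = 9, so c = 3.
Foci lie on the vertical axis through the center: (h, k ± c).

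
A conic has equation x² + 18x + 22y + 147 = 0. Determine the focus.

(-9, -17/2)

Only x is squared. Complete the square in x: (x + 9)² = -22(y + 3).
Vertex (-9, -3); 4p = -22 so p = -11/2. Opens down.
Focus is p units from the vertex along the axis: (h, k + p).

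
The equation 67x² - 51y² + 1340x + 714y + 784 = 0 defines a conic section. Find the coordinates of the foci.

(-10 - √118, 7) and (-10 + √118, 7)

Group: 67(x² + 20x) -51(y² - 14y) = -784
Complete the square in x and y: 67(x + 10)² -51(y - 7)² = -784 + 6700 - 2499 = 3417
Divide by 3417: (x + 10)²/51 - (y - 7)²/67 = 1
Hyperbola, center (-10, 7), transverse axis horizontal; a² = 51, b² = 67.
c² = a² + b² = 51 + 67 = 118, so c = √118.
Foci lie on the horizontal axis through the center: (h ± c, k).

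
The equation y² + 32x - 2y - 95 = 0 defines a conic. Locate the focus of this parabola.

Only y is squared. Complete the square in y: (y - 1)² = -32(x - 3).
Vertex (3, 1); 4p = -32 so p = -8. Opens left.
Focus is p units from the vertex along the axis: (h + p, k).

(-5, 1)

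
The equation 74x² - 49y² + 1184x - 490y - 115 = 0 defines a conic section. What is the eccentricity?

Group the x- and y-terms: 74(x² + 16x) -49(y² + 10y) = 115
Complete the square: 74(x + 8)² -49(y + 5)² = 115 + 4736 - 1225 = 3626
Divide through by 3626 to get (x + 8)²/49 - (y + 5)²/74 = 1.
Hyperbola, center (-8, -5), transverse axis horizontal; a² = 49, b² = 74.
c² = a² + b² = 123, so c = √123.
e = c/a = √123/7.

e = √123/7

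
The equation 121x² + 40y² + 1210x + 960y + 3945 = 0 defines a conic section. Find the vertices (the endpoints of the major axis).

(-5, -23) and (-5, -1)

Group: 121(x² + 10x) + 40(y² + 24y) = -3945
Complete the square: 121(x + 5)² + 40(y + 12)² = -3945 + 3025 + 5760 = 4840
Divide by 4840: (x + 5)²/40 + (y + 12)²/121 = 1
Ellipse, center (-5, -12), major axis vertical; a² = 121, b² = 40.
a = 11. Vertices at (h, k ± a).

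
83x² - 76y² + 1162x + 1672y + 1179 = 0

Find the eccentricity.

e = √13197/83

Group: 83(x² + 14x) -76(y² - 22y) = -1179
Completing the square gives 83(x + 7)² -76(y - 11)² = -1179 + 4067 - 9196 = -6308.
Dividing both sides by -6308: (y - 11)²/83 - (x + 7)²/76 = 1
Hyperbola, center (-7, 11), transverse axis vertical; a² = 83, b² = 76.
c² = a² + b² = 159, so c = √159.
e = c/a = √159/√83 = √13197/83.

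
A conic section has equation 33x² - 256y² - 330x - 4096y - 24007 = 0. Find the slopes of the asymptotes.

33(x² - 10x) -256(y² + 16y) = 24007
Complete the square in x and y: 33(x - 5)² -256(y + 8)² = 24007 + 825 - 16384 = 8448
Dividing both sides by 8448: (x - 5)²/256 - (y + 8)²/33 = 1
Hyperbola, center (5, -8), transverse axis horizontal; a² = 256, b² = 33.
For a horizontal hyperbola the asymptotes have slope ±b/a.
Here that is ±√33/16.

√33/16 and -√33/16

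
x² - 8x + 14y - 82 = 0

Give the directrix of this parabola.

Only x is squared. Complete the square in x: (x - 4)² = -14(y - 7).
Vertex (4, 7); 4p = -14 so p = -7/2. Opens down.
Directrix is the horizontal line y = k − p = 7 − (-7/2) = 21/2.

y = 21/2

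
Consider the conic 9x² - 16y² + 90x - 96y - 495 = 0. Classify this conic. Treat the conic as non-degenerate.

No xy term. Coefficients of x² and y² are A = 9, C = -16.
A and C have opposite signs ⇒ hyperbola.

hyperbola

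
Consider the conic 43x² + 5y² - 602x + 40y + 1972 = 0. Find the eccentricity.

Group: 43(x² - 14x) + 5(y² + 8y) = -1972
Complete the square in x and y: 43(x - 7)² + 5(y + 4)² = -1972 + 2107 + 80 = 215
Divide by 215: (x - 7)²/5 + (y + 4)²/43 = 1
Ellipse, center (7, -4), major axis vertical; a² = 43, b² = 5.
c² = a² - b² = 38, so c = √38.
e = c/a = √38/√43 = √1634/43.

e = √1634/43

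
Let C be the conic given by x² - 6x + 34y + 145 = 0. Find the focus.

Only x is squared. Complete the square in x: (x - 3)² = -34(y + 4).
Vertex (3, -4); 4p = -34 so p = -17/2. Opens down.
Focus is p units from the vertex along the axis: (h, k + p).

(3, -25/2)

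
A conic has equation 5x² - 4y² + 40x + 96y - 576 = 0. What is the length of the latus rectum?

10

Rearranging, 5(x² + 8x) -4(y² - 24y) = 576.
Complete the square: 5(x + 4)² -4(y - 12)² = 576 + 80 - 576 = 80
Divide through by 80 to get (x + 4)²/16 - (y - 12)²/20 = 1.
Hyperbola, center (-4, 12), transverse axis horizontal; a² = 16, b² = 20.
Latus rectum length = 2b²/a = 2·20/4 = 10.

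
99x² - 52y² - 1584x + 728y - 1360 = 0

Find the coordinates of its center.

(8, 7)

Group the x- and y-terms: 99(x² - 16x) -52(y² - 14y) = 1360
Complete the square in x and y: 99(x - 8)² -52(y - 7)² = 1360 + 6336 - 2548 = 5148
Divide through by 5148 to get (x - 8)²/52 - (y - 7)²/99 = 1.
Hyperbola with center (8, 7).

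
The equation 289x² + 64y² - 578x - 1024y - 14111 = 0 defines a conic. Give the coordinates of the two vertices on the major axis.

(1, -9) and (1, 25)

289(x² - 2x) + 64(y² - 16y) = 14111
Complete the square in x and y: 289(x - 1)² + 64(y - 8)² = 14111 + 289 + 4096 = 18496
Divide by 18496: (x - 1)²/64 + (y - 8)²/289 = 1
Ellipse, center (1, 8), major axis vertical; a² = 289, b² = 64.
a = 17. Vertices at (h, k ± a).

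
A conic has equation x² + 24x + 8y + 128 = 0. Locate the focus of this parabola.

Only x is squared. Complete the square in x: (x + 12)² = -8(y - 2).
Vertex (-12, 2); 4p = -8 so p = -2. Opens down.
Focus is p units from the vertex along the axis: (h, k + p).

(-12, 0)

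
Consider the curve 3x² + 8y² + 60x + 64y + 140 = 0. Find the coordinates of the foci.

(-10 - 2√15, -4) and (-10 + 2√15, -4)

Collect terms: 3(x² + 20x) + 8(y² + 8y) = -140
Completing the square gives 3(x + 10)² + 8(y + 4)² = -140 + 300 + 128 = 288.
Divide through by 288 to get (x + 10)²/96 + (y + 4)²/36 = 1.
Ellipse, center (-10, -4), major axis horizontal; a² = 96, b² = 36.
c² = a² - b² = 96 - 36 = 60, so c = 2√15.
Foci lie on the horizontal axis through the center: (h ± c, k).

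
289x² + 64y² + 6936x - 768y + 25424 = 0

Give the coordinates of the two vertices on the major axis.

Rearranging, 289(x² + 24x) + 64(y² - 12y) = -25424.
Completing the square gives 289(x + 12)² + 64(y - 6)² = -25424 + 41616 + 2304 = 18496.
Divide through by 18496 to get (x + 12)²/64 + (y - 6)²/289 = 1.
Ellipse, center (-12, 6), major axis vertical; a² = 289, b² = 64.
a = 17. Vertices at (h, k ± a).

(-12, -11) and (-12, 23)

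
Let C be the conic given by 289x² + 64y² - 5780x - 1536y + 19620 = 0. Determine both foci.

Rearranging, 289(x² - 20x) + 64(y² - 24y) = -19620.
289(x - 10)² + 64(y - 12)² = -19620 + 28900 + 9216 = 18496
Dividing both sides by 18496: (x - 10)²/64 + (y - 12)²/289 = 1
Ellipse, center (10, 12), major axis vertical; a² = 289, b² = 64.
c² = a² - b² = 289 - 64 = 225, so c = 15.
Foci lie on the vertical axis through the center: (h, k ± c).

(10, -3) and (10, 27)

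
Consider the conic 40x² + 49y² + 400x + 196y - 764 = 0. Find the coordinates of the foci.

(-8, -2) and (-2, -2)

Group the x- and y-terms: 40(x² + 10x) + 49(y² + 4y) = 764
Complete the square in x and y: 40(x + 5)² + 49(y + 2)² = 764 + 1000 + 196 = 1960
Divide by 1960: (x + 5)²/49 + (y + 2)²/40 = 1
Ellipse, center (-5, -2), major axis horizontal; a² = 49, b² = 40.
c² = a² - b² = 49 - 40 = 9, so c = 3.
Foci lie on the horizontal axis through the center: (h ± c, k).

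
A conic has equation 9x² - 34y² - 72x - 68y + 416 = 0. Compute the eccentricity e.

e = √43/3

Group: 9(x² - 8x) -34(y² + 2y) = -416
9(x - 4)² -34(y + 1)² = -416 + 144 - 34 = -306
Divide by -306: (y + 1)²/9 - (x - 4)²/34 = 1
Hyperbola, center (4, -1), transverse axis vertical; a² = 9, b² = 34.
c² = a² + b² = 43, so c = √43.
e = c/a = √43/3.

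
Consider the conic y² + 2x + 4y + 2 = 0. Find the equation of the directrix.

x = 3/2

Only y is squared. Complete the square in y: (y + 2)² = -2(x - 1).
Vertex (1, -2); 4p = -2 so p = -1/2. Opens left.
Directrix is the vertical line x = h − p = 1 − (-1/2) = 3/2.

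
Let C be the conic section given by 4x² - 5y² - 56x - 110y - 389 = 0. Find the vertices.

Group: 4(x² - 14x) -5(y² + 22y) = 389
Completing the square gives 4(x - 7)² -5(y + 11)² = 389 + 196 - 605 = -20.
Divide through by -20 to get (y + 11)²/4 - (x - 7)²/5 = 1.
Hyperbola, center (7, -11), transverse axis vertical; a² = 4, b² = 5.
a = 2. Vertices at (h, k ± a).

(7, -13) and (7, -9)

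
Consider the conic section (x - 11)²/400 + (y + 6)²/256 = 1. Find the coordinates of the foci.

(-1, -6) and (23, -6)

Center (11, -6). The larger denominator 400 sits under the x-term, so the major axis is horizontal; a² = 400, b² = 256.
c² = a² - b² = 400 - 256 = 144, so c = 12.
Foci lie on the horizontal axis through the center: (h ± c, k).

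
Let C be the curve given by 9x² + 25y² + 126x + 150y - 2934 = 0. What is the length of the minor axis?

24

Group: 9(x² + 14x) + 25(y² + 6y) = 2934
Complete the square: 9(x + 7)² + 25(y + 3)² = 2934 + 441 + 225 = 3600
Divide through by 3600 to get (x + 7)²/400 + (y + 3)²/144 = 1.
Ellipse, center (-7, -3), major axis horizontal; a² = 400, b² = 144.
b² = 144 so b = 12; the minor axis has length 2b = 24.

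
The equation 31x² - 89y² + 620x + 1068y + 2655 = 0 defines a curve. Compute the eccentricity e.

31(x² + 20x) -89(y² - 12y) = -2655
31(x + 10)² -89(y - 6)² = -2655 + 3100 - 3204 = -2759
Dividing both sides by -2759: (y - 6)²/31 - (x + 10)²/89 = 1
Hyperbola, center (-10, 6), transverse axis vertical; a² = 31, b² = 89.
c² = a² + b² = 120, so c = 2√30.
e = c/a = 2√30/√31 = 2√930/31.

e = 2√930/31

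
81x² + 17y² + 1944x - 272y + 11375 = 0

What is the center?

(-12, 8)

Rearranging, 81(x² + 24x) + 17(y² - 16y) = -11375.
Complete the square: 81(x + 12)² + 17(y - 8)² = -11375 + 11664 + 1088 = 1377
Divide through by 1377 to get (x + 12)²/17 + (y - 8)²/81 = 1.
Ellipse with center (-12, 8).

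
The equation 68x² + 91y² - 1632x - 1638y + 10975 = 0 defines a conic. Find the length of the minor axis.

4√17

Group: 68(x² - 24x) + 91(y² - 18y) = -10975
Completing the square gives 68(x - 12)² + 91(y - 9)² = -10975 + 9792 + 7371 = 6188.
Divide through by 6188 to get (x - 12)²/91 + (y - 9)²/68 = 1.
Ellipse, center (12, 9), major axis horizontal; a² = 91, b² = 68.
b² = 68 so b = 2√17; the minor axis has length 2b = 4√17.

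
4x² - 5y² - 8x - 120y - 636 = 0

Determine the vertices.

Group: 4(x² - 2x) -5(y² + 24y) = 636
Completing the square gives 4(x - 1)² -5(y + 12)² = 636 + 4 - 720 = -80.
Divide by -80: (y + 12)²/16 - (x - 1)²/20 = 1
Hyperbola, center (1, -12), transverse axis vertical; a² = 16, b² = 20.
a = 4. Vertices at (h, k ± a).

(1, -16) and (1, -8)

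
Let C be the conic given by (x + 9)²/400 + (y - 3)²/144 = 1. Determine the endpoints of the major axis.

(-29, 3) and (11, 3)

Center (-9, 3). The larger denominator 400 sits under the x-term, so the major axis is horizontal; a² = 400, b² = 144.
a = 20. Vertices at (h ± a, k).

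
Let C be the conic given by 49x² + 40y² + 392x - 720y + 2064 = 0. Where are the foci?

(-4, 6) and (-4, 12)

Group: 49(x² + 8x) + 40(y² - 18y) = -2064
Complete the square: 49(x + 4)² + 40(y - 9)² = -2064 + 784 + 3240 = 1960
Dividing both sides by 1960: (x + 4)²/40 + (y - 9)²/49 = 1
Ellipse, center (-4, 9), major axis vertical; a² = 49, b² = 40.
c² = a² - b² = 49 - 40 = 9, so c = 3.
Foci lie on the vertical axis through the center: (h, k ± c).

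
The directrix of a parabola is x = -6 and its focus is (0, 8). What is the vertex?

The vertex is the midpoint between the focus and the directrix along the axis of symmetry.
Axis is horizontal (directrix is vertical). Vertex x-coordinate = (0 + (-6))/2 = -3; y-coordinate = 8.

(-3, 8)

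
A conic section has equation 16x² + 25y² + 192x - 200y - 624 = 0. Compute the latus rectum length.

16(x² + 12x) + 25(y² - 8y) = 624
16(x + 6)² + 25(y - 4)² = 624 + 576 + 400 = 1600
Dividing both sides by 1600: (x + 6)²/100 + (y - 4)²/64 = 1
Ellipse, center (-6, 4), major axis horizontal; a² = 100, b² = 64.
Latus rectum length = 2b²/a = 2·64/10 = 64/5.

64/5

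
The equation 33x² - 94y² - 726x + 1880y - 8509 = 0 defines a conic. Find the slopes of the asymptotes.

√3102/94 and -√3102/94

Group: 33(x² - 22x) -94(y² - 20y) = 8509
Complete the square in x and y: 33(x - 11)² -94(y - 10)² = 8509 + 3993 - 9400 = 3102
Divide by 3102: (x - 11)²/94 - (y - 10)²/33 = 1
Hyperbola, center (11, 10), transverse axis horizontal; a² = 94, b² = 33.
For a horizontal hyperbola the asymptotes have slope ±b/a.
Here that is ±√33/√94 = ±√3102/94.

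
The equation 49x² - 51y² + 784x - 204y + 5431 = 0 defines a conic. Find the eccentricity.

Group the x- and y-terms: 49(x² + 16x) -51(y² + 4y) = -5431
Complete the square: 49(x + 8)² -51(y + 2)² = -5431 + 3136 - 204 = -2499
Divide by -2499: (y + 2)²/49 - (x + 8)²/51 = 1
Hyperbola, center (-8, -2), transverse axis vertical; a² = 49, b² = 51.
c² = a² + b² = 100, so c = 10.
e = c/a = 10/7.

e = 10/7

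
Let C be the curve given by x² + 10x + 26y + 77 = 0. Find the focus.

(-5, -17/2)

Only x is squared. Complete the square in x: (x + 5)² = -26(y + 2).
Vertex (-5, -2); 4p = -26 so p = -13/2. Opens down.
Focus is p units from the vertex along the axis: (h, k + p).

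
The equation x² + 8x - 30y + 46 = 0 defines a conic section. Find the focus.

(-4, 17/2)

Only x is squared. Complete the square in x: (x + 4)² = 30(y - 1).
Vertex (-4, 1); 4p = 30 so p = 15/2. Opens up.
Focus is p units from the vertex along the axis: (h, k + p).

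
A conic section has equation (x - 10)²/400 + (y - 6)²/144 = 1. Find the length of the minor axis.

Center (10, 6). The larger denominator 400 sits under the x-term, so the major axis is horizontal; a² = 400, b² = 144.
b² = 144 so b = 12; the minor axis has length 2b = 24.

24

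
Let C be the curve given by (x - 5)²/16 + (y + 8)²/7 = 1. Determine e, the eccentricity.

e = 3/4

Center (5, -8). The larger denominator 16 sits under the x-term, so the major axis is horizontal; a² = 16, b² = 7.
c² = a² - b² = 9, so c = 3.
e = c/a = 3/4.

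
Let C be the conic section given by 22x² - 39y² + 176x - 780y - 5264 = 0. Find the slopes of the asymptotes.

Group: 22(x² + 8x) -39(y² + 20y) = 5264
22(x + 4)² -39(y + 10)² = 5264 + 352 - 3900 = 1716
Dividing both sides by 1716: (x + 4)²/78 - (y + 10)²/44 = 1
Hyperbola, center (-4, -10), transverse axis horizontal; a² = 78, b² = 44.
For a horizontal hyperbola the asymptotes have slope ±b/a.
Here that is ±2√11/√78 = ±√858/39.

√858/39 and -√858/39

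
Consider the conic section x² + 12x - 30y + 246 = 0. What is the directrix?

Only x is squared. Complete the square in x: (x + 6)² = 30(y - 7).
Vertex (-6, 7); 4p = 30 so p = 15/2. Opens up.
Directrix is the horizontal line y = k − p = 7 − (15/2) = -1/2.

y = -1/2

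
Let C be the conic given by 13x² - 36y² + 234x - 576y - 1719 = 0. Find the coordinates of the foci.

Collect terms: 13(x² + 18x) -36(y² + 16y) = 1719
Complete the square: 13(x + 9)² -36(y + 8)² = 1719 + 1053 - 2304 = 468
Divide through by 468 to get (x + 9)²/36 - (y + 8)²/13 = 1.
Hyperbola, center (-9, -8), transverse axis horizontal; a² = 36, b² = 13.
c² = a² + b² = 36 + 13 = 49, so c = 7.
Foci lie on the horizontal axis through the center: (h ± c, k).

(-16, -8) and (-2, -8)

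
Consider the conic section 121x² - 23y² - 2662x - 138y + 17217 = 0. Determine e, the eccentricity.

Group: 121(x² - 22x) -23(y² + 6y) = -17217
Complete the square: 121(x - 11)² -23(y + 3)² = -17217 + 14641 - 207 = -2783
Divide by -2783: (y + 3)²/121 - (x - 11)²/23 = 1
Hyperbola, center (11, -3), transverse axis vertical; a² = 121, b² = 23.
c² = a² + b² = 144, so c = 12.
e = c/a = 12/11.

e = 12/11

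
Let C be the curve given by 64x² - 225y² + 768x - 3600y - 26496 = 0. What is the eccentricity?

e = 17/15

64(x² + 12x) -225(y² + 16y) = 26496
64(x + 6)² -225(y + 8)² = 26496 + 2304 - 14400 = 14400
Divide by 14400: (x + 6)²/225 - (y + 8)²/64 = 1
Hyperbola, center (-6, -8), transverse axis horizontal; a² = 225, b² = 64.
c² = a² + b² = 289, so c = 17.
e = c/a = 17/15.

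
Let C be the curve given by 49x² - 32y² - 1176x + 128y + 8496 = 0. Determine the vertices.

(12, -5) and (12, 9)

Group the x- and y-terms: 49(x² - 24x) -32(y² - 4y) = -8496
Complete the square in x and y: 49(x - 12)² -32(y - 2)² = -8496 + 7056 - 128 = -1568
Dividing both sides by -1568: (y - 2)²/49 - (x - 12)²/32 = 1
Hyperbola, center (12, 2), transverse axis vertical; a² = 49, b² = 32.
a = 7. Vertices at (h, k ± a).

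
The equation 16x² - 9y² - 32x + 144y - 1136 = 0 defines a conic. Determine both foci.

(-9, 8) and (11, 8)

Group: 16(x² - 2x) -9(y² - 16y) = 1136
Complete the square: 16(x - 1)² -9(y - 8)² = 1136 + 16 - 576 = 576
Divide by 576: (x - 1)²/36 - (y - 8)²/64 = 1
Hyperbola, center (1, 8), transverse axis horizontal; a² = 36, b² = 64.
c² = a² + b² = 36 + 64 = 100, so c = 10.
Foci lie on the horizontal axis through the center: (h ± c, k).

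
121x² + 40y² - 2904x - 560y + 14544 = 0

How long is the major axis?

Rearranging, 121(x² - 24x) + 40(y² - 14y) = -14544.
121(x - 12)² + 40(y - 7)² = -14544 + 17424 + 1960 = 4840
Divide through by 4840 to get (x - 12)²/40 + (y - 7)²/121 = 1.
Ellipse, center (12, 7), major axis vertical; a² = 121, b² = 40.
a² = 121 so a = 11; the major axis has length 2a = 22.

22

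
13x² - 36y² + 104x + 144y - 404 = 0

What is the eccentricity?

e = 7/6

Collect terms: 13(x² + 8x) -36(y² - 4y) = 404
Complete the square: 13(x + 4)² -36(y - 2)² = 404 + 208 - 144 = 468
Dividing both sides by 468: (x + 4)²/36 - (y - 2)²/13 = 1
Hyperbola, center (-4, 2), transverse axis horizontal; a² = 36, b² = 13.
c² = a² + b² = 49, so c = 7.
e = c/a = 7/6.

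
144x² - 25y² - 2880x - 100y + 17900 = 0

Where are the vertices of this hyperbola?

Rearranging, 144(x² - 20x) -25(y² + 4y) = -17900.
144(x - 10)² -25(y + 2)² = -17900 + 14400 - 100 = -3600
Divide by -3600: (y + 2)²/144 - (x - 10)²/25 = 1
Hyperbola, center (10, -2), transverse axis vertical; a² = 144, b² = 25.
a = 12. Vertices at (h, k ± a).

(10, -14) and (10, 10)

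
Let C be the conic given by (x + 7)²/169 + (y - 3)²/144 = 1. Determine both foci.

Center (-7, 3). The larger denominator 169 sits under the x-term, so the major axis is horizontal; a² = 169, b² = 144.
c² = a² - b² = 169 - 144 = 25, so c = 5.
Foci lie on the horizontal axis through the center: (h ± c, k).

(-12, 3) and (-2, 3)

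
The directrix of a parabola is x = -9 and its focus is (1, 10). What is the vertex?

(-4, 10)

The vertex is the midpoint between the focus and the directrix along the axis of symmetry.
Axis is horizontal (directrix is vertical). Vertex x-coordinate = (1 + (-9))/2 = -4; y-coordinate = 10.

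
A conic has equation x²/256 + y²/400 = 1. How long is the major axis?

40

Center (0, 0). The larger denominator 400 sits under the y-term, so the major axis is vertical; a² = 400, b² = 256.
a² = 400 so a = 20; the major axis has length 2a = 40.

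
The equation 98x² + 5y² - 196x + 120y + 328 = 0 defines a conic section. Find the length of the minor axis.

2√5

Group: 98(x² - 2x) + 5(y² + 24y) = -328
Complete the square in x and y: 98(x - 1)² + 5(y + 12)² = -328 + 98 + 720 = 490
Divide through by 490 to get (x - 1)²/5 + (y + 12)²/98 = 1.
Ellipse, center (1, -12), major axis vertical; a² = 98, b² = 5.
b² = 5 so b = √5; the minor axis has length 2b = 2√5.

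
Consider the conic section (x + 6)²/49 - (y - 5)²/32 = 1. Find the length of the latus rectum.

Center (-6, 5). The positive term is the x-term, so the transverse axis is horizontal; a² = 49, b² = 32.
Latus rectum length = 2b²/a = 2·32/7 = 64/7.

64/7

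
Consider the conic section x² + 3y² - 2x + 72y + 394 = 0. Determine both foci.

(1 - √26, -12) and (1 + √26, -12)

Collect terms: (x² - 2x) + 3(y² + 24y) = -394
Complete the square: (x - 1)² + 3(y + 12)² = -394 + 1 + 432 = 39
Divide by 39: (x - 1)²/39 + (y + 12)²/13 = 1
Ellipse, center (1, -12), major axis horizontal; a² = 39, b² = 13.
c² = a² - b² = 39 - 13 = 26, so c = √26.
Foci lie on the horizontal axis through the center: (h ± c, k).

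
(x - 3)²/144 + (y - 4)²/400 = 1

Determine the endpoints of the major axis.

(3, -16) and (3, 24)

Center (3, 4). The larger denominator 400 sits under the y-term, so the major axis is vertical; a² = 400, b² = 144.
a = 20. Vertices at (h, k ± a).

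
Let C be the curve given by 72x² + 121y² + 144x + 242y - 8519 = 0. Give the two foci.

Group: 72(x² + 2x) + 121(y² + 2y) = 8519
Completing the square gives 72(x + 1)² + 121(y + 1)² = 8519 + 72 + 121 = 8712.
Divide by 8712: (x + 1)²/121 + (y + 1)²/72 = 1
Ellipse, center (-1, -1), major axis horizontal; a² = 121, b² = 72.
c² = a² - b² = 121 - 72 = 49, so c = 7.
Foci lie on the horizontal axis through the center: (h ± c, k).

(-8, -1) and (6, -1)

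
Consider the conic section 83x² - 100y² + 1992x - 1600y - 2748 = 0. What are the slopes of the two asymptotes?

√83/10 and -√83/10

Collect terms: 83(x² + 24x) -100(y² + 16y) = 2748
Complete the square in x and y: 83(x + 12)² -100(y + 8)² = 2748 + 11952 - 6400 = 8300
Divide through by 8300 to get (x + 12)²/100 - (y + 8)²/83 = 1.
Hyperbola, center (-12, -8), transverse axis horizontal; a² = 100, b² = 83.
For a horizontal hyperbola the asymptotes have slope ±b/a.
Here that is ±√83/10.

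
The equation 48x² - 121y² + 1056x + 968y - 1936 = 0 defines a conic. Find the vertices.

(-22, 4) and (0, 4)

48(x² + 22x) -121(y² - 8y) = 1936
Completing the square gives 48(x + 11)² -121(y - 4)² = 1936 + 5808 - 1936 = 5808.
Divide through by 5808 to get (x + 11)²/121 - (y - 4)²/48 = 1.
Hyperbola, center (-11, 4), transverse axis horizontal; a² = 121, b² = 48.
a = 11. Vertices at (h ± a, k).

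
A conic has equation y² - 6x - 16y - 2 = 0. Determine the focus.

(-19/2, 8)

Only y is squared. Complete the square in y: (y - 8)² = 6(x + 11).
Vertex (-11, 8); 4p = 6 so p = 3/2. Opens right.
Focus is p units from the vertex along the axis: (h + p, k).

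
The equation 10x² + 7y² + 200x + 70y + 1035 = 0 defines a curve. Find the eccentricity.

e = √30/10

10(x² + 20x) + 7(y² + 10y) = -1035
Completing the square gives 10(x + 10)² + 7(y + 5)² = -1035 + 1000 + 175 = 140.
Dividing both sides by 140: (x + 10)²/14 + (y + 5)²/20 = 1
Ellipse, center (-10, -5), major axis vertical; a² = 20, b² = 14.
c² = a² - b² = 6, so c = √6.
e = c/a = √6/2√5 = √30/10.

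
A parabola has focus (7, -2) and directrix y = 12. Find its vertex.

(7, 5)

The vertex is the midpoint between the focus and the directrix along the axis of symmetry.
Axis is vertical (directrix is horizontal). Vertex y-coordinate = (-2 + 12)/2 = 5; x-coordinate = 7.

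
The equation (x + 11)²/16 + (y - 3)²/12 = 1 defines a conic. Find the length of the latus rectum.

6

Center (-11, 3). The larger denominator 16 sits under the x-term, so the major axis is horizontal; a² = 16, b² = 12.
Latus rectum length = 2b²/a = 2·12/4 = 6.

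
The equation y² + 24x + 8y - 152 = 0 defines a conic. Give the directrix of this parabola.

x = 13

Only y is squared. Complete the square in y: (y + 4)² = -24(x - 7).
Vertex (7, -4); 4p = -24 so p = -6. Opens left.
Directrix is the vertical line x = h − p = 7 − (-6) = 13.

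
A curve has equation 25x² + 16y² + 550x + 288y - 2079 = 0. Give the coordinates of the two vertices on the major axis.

(-11, -29) and (-11, 11)

Group: 25(x² + 22x) + 16(y² + 18y) = 2079
Completing the square gives 25(x + 11)² + 16(y + 9)² = 2079 + 3025 + 1296 = 6400.
Divide by 6400: (x + 11)²/256 + (y + 9)²/400 = 1
Ellipse, center (-11, -9), major axis vertical; a² = 400, b² = 256.
a = 20. Vertices at (h, k ± a).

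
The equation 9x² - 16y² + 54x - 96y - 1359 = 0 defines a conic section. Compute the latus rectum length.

27/2

Collect terms: 9(x² + 6x) -16(y² + 6y) = 1359
9(x + 3)² -16(y + 3)² = 1359 + 81 - 144 = 1296
Divide by 1296: (x + 3)²/144 - (y + 3)²/81 = 1
Hyperbola, center (-3, -3), transverse axis horizontal; a² = 144, b² = 81.
Latus rectum length = 2b²/a = 2·81/12 = 27/2.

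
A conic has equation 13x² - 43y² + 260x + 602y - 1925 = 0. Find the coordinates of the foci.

Rearranging, 13(x² + 20x) -43(y² - 14y) = 1925.
Complete the square in x and y: 13(x + 10)² -43(y - 7)² = 1925 + 1300 - 2107 = 1118
Divide by 1118: (x + 10)²/86 - (y - 7)²/26 = 1
Hyperbola, center (-10, 7), transverse axis horizontal; a² = 86, b² = 26.
c² = a² + b² = 86 + 26 = 112, so c = 4√7.
Foci lie on the horizontal axis through the center: (h ± c, k).

(-10 - 4√7, 7) and (-10 + 4√7, 7)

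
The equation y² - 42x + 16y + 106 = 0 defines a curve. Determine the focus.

(23/2, -8)

Only y is squared. Complete the square in y: (y + 8)² = 42(x - 1).
Vertex (1, -8); 4p = 42 so p = 21/2. Opens right.
Focus is p units from the vertex along the axis: (h + p, k).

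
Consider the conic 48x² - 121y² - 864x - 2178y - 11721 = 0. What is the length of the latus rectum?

96/11

Collect terms: 48(x² - 18x) -121(y² + 18y) = 11721
Completing the square gives 48(x - 9)² -121(y + 9)² = 11721 + 3888 - 9801 = 5808.
Divide through by 5808 to get (x - 9)²/121 - (y + 9)²/48 = 1.
Hyperbola, center (9, -9), transverse axis horizontal; a² = 121, b² = 48.
Latus rectum length = 2b²/a = 2·48/11 = 96/11.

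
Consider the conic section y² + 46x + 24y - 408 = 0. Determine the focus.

(1/2, -12)

Only y is squared. Complete the square in y: (y + 12)² = -46(x - 12).
Vertex (12, -12); 4p = -46 so p = -23/2. Opens left.
Focus is p units from the vertex along the axis: (h + p, k).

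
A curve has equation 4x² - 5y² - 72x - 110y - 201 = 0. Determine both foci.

Group the x- and y-terms: 4(x² - 18x) -5(y² + 22y) = 201
Complete the square in x and y: 4(x - 9)² -5(y + 11)² = 201 + 324 - 605 = -80
Divide through by -80 to get (y + 11)²/16 - (x - 9)²/20 = 1.
Hyperbola, center (9, -11), transverse axis vertical; a² = 16, b² = 20.
c² = a² + b² = 16 + 20 = 36, so c = 6.
Foci lie on the vertical axis through the center: (h, k ± c).

(9, -17) and (9, -5)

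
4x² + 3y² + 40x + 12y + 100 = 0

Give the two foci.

4(x² + 10x) + 3(y² + 4y) = -100
4(x + 5)² + 3(y + 2)² = -100 + 100 + 12 = 12
Dividing both sides by 12: (x + 5)²/3 + (y + 2)²/4 = 1
Ellipse, center (-5, -2), major axis vertical; a² = 4, b² = 3.
c² = a² - b² = 4 - 3 = 1, so c = 1.
Foci lie on the vertical axis through the center: (h, k ± c).

(-5, -3) and (-5, -1)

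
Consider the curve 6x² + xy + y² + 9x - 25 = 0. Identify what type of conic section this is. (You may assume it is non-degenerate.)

ellipse

A = 6, B = 1, C = 1.
Discriminant B² − 4AC = 1² − 4·6·1 = -23.
B² − 4AC < 0 ⇒ ellipse.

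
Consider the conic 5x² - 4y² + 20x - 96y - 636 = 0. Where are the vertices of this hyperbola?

Collect terms: 5(x² + 4x) -4(y² + 24y) = 636
Complete the square in x and y: 5(x + 2)² -4(y + 12)² = 636 + 20 - 576 = 80
Divide by 80: (x + 2)²/16 - (y + 12)²/20 = 1
Hyperbola, center (-2, -12), transverse axis horizontal; a² = 16, b² = 20.
a = 4. Vertices at (h ± a, k).

(-6, -12) and (2, -12)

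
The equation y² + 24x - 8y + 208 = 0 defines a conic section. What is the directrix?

Only y is squared. Complete the square in y: (y - 4)² = -24(x + 8).
Vertex (-8, 4); 4p = -24 so p = -6. Opens left.
Directrix is the vertical line x = h − p = -8 − (-6) = -2.

x = -2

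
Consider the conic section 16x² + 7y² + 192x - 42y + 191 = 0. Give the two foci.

(-6, -3) and (-6, 9)

Collect terms: 16(x² + 12x) + 7(y² - 6y) = -191
16(x + 6)² + 7(y - 3)² = -191 + 576 + 63 = 448
Dividing both sides by 448: (x + 6)²/28 + (y - 3)²/64 = 1
Ellipse, center (-6, 3), major axis vertical; a² = 64, b² = 28.
c² = a² - b² = 64 - 28 = 36, so c = 6.
Foci lie on the vertical axis through the center: (h, k ± c).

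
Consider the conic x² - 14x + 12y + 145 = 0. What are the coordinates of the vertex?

(7, -8)

Only x is squared. Complete the square in x: (x - 7)² = -12(y + 8).
Vertex (7, -8); 4p = -12 so p = -3. Opens down.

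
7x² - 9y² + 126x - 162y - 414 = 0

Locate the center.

Collect terms: 7(x² + 18x) -9(y² + 18y) = 414
Complete the square: 7(x + 9)² -9(y + 9)² = 414 + 567 - 729 = 252
Dividing both sides by 252: (x + 9)²/36 - (y + 9)²/28 = 1
Hyperbola with center (-9, -9).

(-9, -9)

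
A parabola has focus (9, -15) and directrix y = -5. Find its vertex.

(9, -10)

The vertex is the midpoint between the focus and the directrix along the axis of symmetry.
Axis is vertical (directrix is horizontal). Vertex y-coordinate = (-15 + (-5))/2 = -10; x-coordinate = 9.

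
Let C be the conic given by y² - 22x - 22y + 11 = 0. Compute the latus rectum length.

22

Only y is squared. Complete the square in y: (y - 11)² = 22(x + 5).
Vertex (-5, 11); 4p = 22 so p = 11/2. Opens right.
Latus rectum length = |4p| = 22.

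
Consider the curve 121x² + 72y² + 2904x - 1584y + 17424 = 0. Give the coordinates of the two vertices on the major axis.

Group: 121(x² + 24x) + 72(y² - 22y) = -17424
Completing the square gives 121(x + 12)² + 72(y - 11)² = -17424 + 17424 + 8712 = 8712.
Dividing both sides by 8712: (x + 12)²/72 + (y - 11)²/121 = 1
Ellipse, center (-12, 11), major axis vertical; a² = 121, b² = 72.
a = 11. Vertices at (h, k ± a).

(-12, 0) and (-12, 22)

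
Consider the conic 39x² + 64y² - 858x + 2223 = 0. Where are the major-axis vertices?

(3, 0) and (19, 0)

Collect terms: 39(x² - 22x) + 64y² = -2223
Complete the square: 39(x - 11)² + 64y² = -2223 + 4719 + 0 = 2496
Divide by 2496: (x - 11)²/64 + y²/39 = 1
Ellipse, center (11, 0), major axis horizontal; a² = 64, b² = 39.
a = 8. Vertices at (h ± a, k).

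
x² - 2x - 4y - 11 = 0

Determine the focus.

Only x is squared. Complete the square in x: (x - 1)² = 4(y + 3).
Vertex (1, -3); 4p = 4 so p = 1. Opens up.
Focus is p units from the vertex along the axis: (h, k + p).

(1, -2)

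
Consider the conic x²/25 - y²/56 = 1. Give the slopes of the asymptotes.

2√14/5 and -2√14/5

Center (0, 0). The positive term is the x-term, so the transverse axis is horizontal; a² = 25, b² = 56.
For a horizontal hyperbola the asymptotes have slope ±b/a.
Here that is ±2√14/5.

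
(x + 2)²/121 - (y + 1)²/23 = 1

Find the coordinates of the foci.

Center (-2, -1). The positive term is the x-term, so the transverse axis is horizontal; a² = 121, b² = 23.
c² = a² + b² = 121 + 23 = 144, so c = 12.
Foci lie on the horizontal axis through the center: (h ± c, k).

(-14, -1) and (10, -1)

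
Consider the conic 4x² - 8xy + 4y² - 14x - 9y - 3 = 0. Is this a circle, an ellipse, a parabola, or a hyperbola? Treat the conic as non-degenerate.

A = 4, B = -8, C = 4.
Discriminant B² − 4AC = (-8)² − 4·4·4 = 0.
B² − 4AC = 0 ⇒ parabola.

parabola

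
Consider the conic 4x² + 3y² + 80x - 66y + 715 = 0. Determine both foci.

Rearranging, 4(x² + 20x) + 3(y² - 22y) = -715.
Complete the square: 4(x + 10)² + 3(y - 11)² = -715 + 400 + 363 = 48
Divide through by 48 to get (x + 10)²/12 + (y - 11)²/16 = 1.
Ellipse, center (-10, 11), major axis vertical; a² = 16, b² = 12.
c² = a² - b² = 16 - 12 = 4, so c = 2.
Foci lie on the vertical axis through the center: (h, k ± c).

(-10, 9) and (-10, 13)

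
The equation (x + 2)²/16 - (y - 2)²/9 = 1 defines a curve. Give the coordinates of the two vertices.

(-6, 2) and (2, 2)

Center (-2, 2). The positive term is the x-term, so the transverse axis is horizontal; a² = 16, b² = 9.
a = 4. Vertices at (h ± a, k).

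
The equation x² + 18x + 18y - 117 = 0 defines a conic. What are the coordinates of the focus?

Only x is squared. Complete the square in x: (x + 9)² = -18(y - 11).
Vertex (-9, 11); 4p = -18 so p = -9/2. Opens down.
Focus is p units from the vertex along the axis: (h, k + p).

(-9, 13/2)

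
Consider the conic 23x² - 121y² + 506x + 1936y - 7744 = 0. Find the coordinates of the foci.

(-23, 8) and (1, 8)

Collect terms: 23(x² + 22x) -121(y² - 16y) = 7744
23(x + 11)² -121(y - 8)² = 7744 + 2783 - 7744 = 2783
Dividing both sides by 2783: (x + 11)²/121 - (y - 8)²/23 = 1
Hyperbola, center (-11, 8), transverse axis horizontal; a² = 121, b² = 23.
c² = a² + b² = 121 + 23 = 144, so c = 12.
Foci lie on the horizontal axis through the center: (h ± c, k).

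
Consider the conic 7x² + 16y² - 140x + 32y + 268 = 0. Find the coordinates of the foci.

(4, -1) and (16, -1)

7(x² - 20x) + 16(y² + 2y) = -268
Complete the square: 7(x - 10)² + 16(y + 1)² = -268 + 700 + 16 = 448
Divide by 448: (x - 10)²/64 + (y + 1)²/28 = 1
Ellipse, center (10, -1), major axis horizontal; a² = 64, b² = 28.
c² = a² - b² = 64 - 28 = 36, so c = 6.
Foci lie on the horizontal axis through the center: (h ± c, k).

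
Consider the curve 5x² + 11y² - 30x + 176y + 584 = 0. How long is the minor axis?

2√15

Rearranging, 5(x² - 6x) + 11(y² + 16y) = -584.
Complete the square: 5(x - 3)² + 11(y + 8)² = -584 + 45 + 704 = 165
Dividing both sides by 165: (x - 3)²/33 + (y + 8)²/15 = 1
Ellipse, center (3, -8), major axis horizontal; a² = 33, b² = 15.
b² = 15 so b = √15; the minor axis has length 2b = 2√15.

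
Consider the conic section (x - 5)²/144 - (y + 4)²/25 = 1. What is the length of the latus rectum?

Center (5, -4). The positive term is the x-term, so the transverse axis is horizontal; a² = 144, b² = 25.
Latus rectum length = 2b²/a = 2·25/12 = 25/6.

25/6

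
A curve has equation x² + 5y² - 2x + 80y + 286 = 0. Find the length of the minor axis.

2√7

Collect terms: (x² - 2x) + 5(y² + 16y) = -286
Complete the square: (x - 1)² + 5(y + 8)² = -286 + 1 + 320 = 35
Dividing both sides by 35: (x - 1)²/35 + (y + 8)²/7 = 1
Ellipse, center (1, -8), major axis horizontal; a² = 35, b² = 7.
b² = 7 so b = √7; the minor axis has length 2b = 2√7.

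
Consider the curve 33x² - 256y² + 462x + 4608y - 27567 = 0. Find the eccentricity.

e = 17/16

33(x² + 14x) -256(y² - 18y) = 27567
Complete the square: 33(x + 7)² -256(y - 9)² = 27567 + 1617 - 20736 = 8448
Dividing both sides by 8448: (x + 7)²/256 - (y - 9)²/33 = 1
Hyperbola, center (-7, 9), transverse axis horizontal; a² = 256, b² = 33.
c² = a² + b² = 289, so c = 17.
e = c/a = 17/16.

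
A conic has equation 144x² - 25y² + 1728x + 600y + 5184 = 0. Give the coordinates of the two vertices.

(-6, 0) and (-6, 24)

Collect terms: 144(x² + 12x) -25(y² - 24y) = -5184
Completing the square gives 144(x + 6)² -25(y - 12)² = -5184 + 5184 - 3600 = -3600.
Divide through by -3600 to get (y - 12)²/144 - (x + 6)²/25 = 1.
Hyperbola, center (-6, 12), transverse axis vertical; a² = 144, b² = 25.
a = 12. Vertices at (h, k ± a).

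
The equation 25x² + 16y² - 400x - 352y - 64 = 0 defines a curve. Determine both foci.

Group: 25(x² - 16x) + 16(y² - 22y) = 64
25(x - 8)² + 16(y - 11)² = 64 + 1600 + 1936 = 3600
Divide by 3600: (x - 8)²/144 + (y - 11)²/225 = 1
Ellipse, center (8, 11), major axis vertical; a² = 225, b² = 144.
c² = a² - b² = 225 - 144 = 81, so c = 9.
Foci lie on the vertical axis through the center: (h, k ± c).

(8, 2) and (8, 20)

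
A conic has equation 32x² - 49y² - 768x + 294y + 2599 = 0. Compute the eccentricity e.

e = 9/7

Collect terms: 32(x² - 24x) -49(y² - 6y) = -2599
Complete the square in x and y: 32(x - 12)² -49(y - 3)² = -2599 + 4608 - 441 = 1568
Dividing both sides by 1568: (x - 12)²/49 - (y - 3)²/32 = 1
Hyperbola, center (12, 3), transverse axis horizontal; a² = 49, b² = 32.
c² = a² + b² = 81, so c = 9.
e = c/a = 9/7.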